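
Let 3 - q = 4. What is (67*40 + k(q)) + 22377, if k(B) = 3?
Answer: 25060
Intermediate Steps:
q = -1 (q = 3 - 1*4 = 3 - 4 = -1)
(67*40 + k(q)) + 22377 = (67*40 + 3) + 22377 = (2680 + 3) + 22377 = 2683 + 22377 = 25060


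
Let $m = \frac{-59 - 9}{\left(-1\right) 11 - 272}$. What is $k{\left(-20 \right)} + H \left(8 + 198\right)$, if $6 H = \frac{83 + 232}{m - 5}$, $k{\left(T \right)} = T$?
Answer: $- \frac{1029195}{449} \approx -2292.2$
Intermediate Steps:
$m = \frac{68}{283}$ ($m = - \frac{68}{-11 - 272} = - \frac{68}{-283} = \left(-68\right) \left(- \frac{1}{283}\right) = \frac{68}{283} \approx 0.24028$)
$H = - \frac{9905}{898}$ ($H = \frac{\left(83 + 232\right) \frac{1}{\frac{68}{283} - 5}}{6} = \frac{315 \frac{1}{- \frac{1347}{283}}}{6} = \frac{315 \left(- \frac{283}{1347}\right)}{6} = \frac{1}{6} \left(- \frac{29715}{449}\right) = - \frac{9905}{898} \approx -11.03$)
$k{\left(-20 \right)} + H \left(8 + 198\right) = -20 - \frac{9905 \left(8 + 198\right)}{898} = -20 - \frac{1020215}{449} = - \frac{1029195}{449}$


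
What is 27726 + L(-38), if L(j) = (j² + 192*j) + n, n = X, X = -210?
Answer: 21664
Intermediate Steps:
n = -210
L(j) = -210 + j² + 192*j (L(j) = (j² + 192*j) - 210 = -210 + j² + 192*j)
27726 + L(-38) = 27726 + (-210 + (-38)² + 192*(-38)) = 27726 + (-210 + 1444 - 7296) = 27726 - 6062 = 21664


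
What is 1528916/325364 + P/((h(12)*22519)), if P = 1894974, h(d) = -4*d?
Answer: 43169472119/14653743832 ≈ 2.9460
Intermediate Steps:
1528916/325364 + P/((h(12)*22519)) = 1528916/325364 + 1894974/((-4*12*22519)) = 1528916*(1/325364) + 1894974/((-48*22519)) = 382229/81341 + 1894974/(-1080912) = 382229/81341 + 1894974*(-1/1080912) = 382229/81341 - 315829/180152 = 43169472119/14653743832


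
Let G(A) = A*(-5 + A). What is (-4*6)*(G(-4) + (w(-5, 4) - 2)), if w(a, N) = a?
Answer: -696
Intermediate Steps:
(-4*6)*(G(-4) + (w(-5, 4) - 2)) = (-4*6)*(-4*(-5 - 4) + (-5 - 2)) = -24*(-4*(-9) - 7) = -24*(36 - 7) = -24*29 = -696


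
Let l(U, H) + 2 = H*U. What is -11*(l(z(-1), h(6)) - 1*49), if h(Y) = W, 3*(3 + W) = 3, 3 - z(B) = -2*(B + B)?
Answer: 539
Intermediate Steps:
z(B) = 3 + 4*B (z(B) = 3 - (-2)*(B + B) = 3 - (-2)*2*B = 3 - (-4)*B = 3 + 4*B)
W = -2 (W = -3 + (⅓)*3 = -3 + 1 = -2)
h(Y) = -2
l(U, H) = -2 + H*U
-11*(l(z(-1), h(6)) - 1*49) = -11*((-2 - 2*(3 + 4*(-1))) - 1*49) = -11*((-2 - 2*(3 - 4)) - 49) = -11*((-2 - 2*(-1)) - 49) = -11*((-2 + 2) - 49) = -11*(0 - 49) = -11*(-49) = 539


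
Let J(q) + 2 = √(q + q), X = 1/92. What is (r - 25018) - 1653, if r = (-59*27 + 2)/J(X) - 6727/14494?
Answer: -68621929015/2652402 + 1591*√46/183 ≈ -25813.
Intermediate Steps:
X = 1/92 ≈ 0.010870
J(q) = -2 + √2*√q (J(q) = -2 + √(q + q) = -2 + √(2*q) = -2 + √2*√q)
r = -6727/14494 - 1591/(-2 + √46/46) (r = (-59*27 + 2)/(-2 + √2*√(1/92)) - 6727/14494 = (-1593 + 2)/(-2 + √2*(√23/46)) - 6727*1/14494 = -1591/(-2 + √46/46) - 6727/14494 = -6727/14494 - 1591/(-2 + √46/46) ≈ 858.35)
(r - 25018) - 1653 = ((2120284727/2652402 + 1591*√46/183) - 25018) - 1653 = (-64237508509/2652402 + 1591*√46/183) - 1653 = -68621929015/2652402 + 1591*√46/183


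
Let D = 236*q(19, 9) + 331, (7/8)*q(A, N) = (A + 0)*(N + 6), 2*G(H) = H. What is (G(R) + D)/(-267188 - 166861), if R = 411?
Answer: -1083671/6076686 ≈ -0.17833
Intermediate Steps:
G(H) = H/2
q(A, N) = 8*A*(6 + N)/7 (q(A, N) = 8*((A + 0)*(N + 6))/7 = 8*(A*(6 + N))/7 = 8*A*(6 + N)/7)
D = 540397/7 (D = 236*((8/7)*19*(6 + 9)) + 331 = 236*((8/7)*19*15) + 331 = 236*(2280/7) + 331 = 538080/7 + 331 = 540397/7 ≈ 77200.)
(G(R) + D)/(-267188 - 166861) = ((1/2)*411 + 540397/7)/(-267188 - 166861) = (411/2 + 540397/7)/(-434049) = (1083671/14)*(-1/434049) = -1083671/6076686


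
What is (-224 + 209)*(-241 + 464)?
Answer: -3345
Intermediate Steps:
(-224 + 209)*(-241 + 464) = -15*223 = -3345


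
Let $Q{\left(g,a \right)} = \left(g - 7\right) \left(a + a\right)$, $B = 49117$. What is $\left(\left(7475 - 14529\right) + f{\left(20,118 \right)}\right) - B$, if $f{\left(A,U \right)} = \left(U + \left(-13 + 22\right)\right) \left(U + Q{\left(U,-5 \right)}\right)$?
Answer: $-182155$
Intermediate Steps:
$Q{\left(g,a \right)} = 2 a \left(-7 + g\right)$ ($Q{\left(g,a \right)} = \left(-7 + g\right) 2 a = 2 a \left(-7 + g\right)$)
$f{\left(A,U \right)} = \left(9 + U\right) \left(70 - 9 U\right)$ ($f{\left(A,U \right)} = \left(U + \left(-13 + 22\right)\right) \left(U + 2 \left(-5\right) \left(-7 + U\right)\right) = \left(U + 9\right) \left(U - \left(-70 + 10 U\right)\right) = \left(9 + U\right) \left(70 - 9 U\right)$)
$\left(\left(7475 - 14529\right) + f{\left(20,118 \right)}\right) - B = \left(\left(7475 - 14529\right) - \left(668 + 125316\right)\right) - 49117 = \left(-7054 - 125984\right) - 49117 = -133038 - 49117 = -182155$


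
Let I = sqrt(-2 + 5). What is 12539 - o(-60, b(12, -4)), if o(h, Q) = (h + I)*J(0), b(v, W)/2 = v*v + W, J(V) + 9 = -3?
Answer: 11819 + 12*sqrt(3) ≈ 11840.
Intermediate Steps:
I = sqrt(3) ≈ 1.7320
J(V) = -12 (J(V) = -9 - 3 = -12)
b(v, W) = 2*W + 2*v**2 (b(v, W) = 2*(v*v + W) = 2*(v**2 + W) = 2*(W + v**2) = 2*W + 2*v**2)
o(h, Q) = -12*h - 12*sqrt(3) (o(h, Q) = (h + sqrt(3))*(-12) = -12*h - 12*sqrt(3))
12539 - o(-60, b(12, -4)) = 12539 - (-12*(-60) - 12*sqrt(3)) = 12539 - (720 - 12*sqrt(3)) = 12539 + (-720 + 12*sqrt(3)) = 11819 + 12*sqrt(3)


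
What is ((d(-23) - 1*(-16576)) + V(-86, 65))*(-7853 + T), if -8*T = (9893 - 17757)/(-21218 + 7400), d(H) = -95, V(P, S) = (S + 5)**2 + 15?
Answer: -386959986142/2303 ≈ -1.6802e+8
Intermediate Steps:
V(P, S) = 15 + (5 + S)**2 (V(P, S) = (5 + S)**2 + 15 = 15 + (5 + S)**2)
T = -983/13818 (T = -(9893 - 17757)/(8*(-21218 + 7400)) = -(-983)/(-13818) = -(-983)*(-1)/13818 = -1/8*3932/6909 = -983/13818 ≈ -0.071139)
((d(-23) - 1*(-16576)) + V(-86, 65))*(-7853 + T) = ((-95 - 1*(-16576)) + (15 + (5 + 65)**2))*(-7853 - 983/13818) = ((-95 + 16576) + (15 + 70**2))*(-108513737/13818) = (16481 + (15 + 4900))*(-108513737/13818) = (16481 + 4915)*(-108513737/13818) = 21396*(-108513737/13818) = -386959986142/2303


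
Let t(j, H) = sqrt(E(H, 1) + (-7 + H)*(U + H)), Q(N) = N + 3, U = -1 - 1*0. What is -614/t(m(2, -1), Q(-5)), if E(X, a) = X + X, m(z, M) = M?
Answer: -614*sqrt(23)/23 ≈ -128.03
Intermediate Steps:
U = -1 (U = -1 + 0 = -1)
Q(N) = 3 + N
E(X, a) = 2*X
t(j, H) = sqrt(2*H + (-1 + H)*(-7 + H)) (t(j, H) = sqrt(2*H + (-7 + H)*(-1 + H)) = sqrt(2*H + (-1 + H)*(-7 + H)))
-614/t(m(2, -1), Q(-5)) = -614/sqrt(7 + (3 - 5)**2 - 6*(3 - 5)) = -614/sqrt(7 + (-2)**2 - 6*(-2)) = -614/sqrt(7 + 4 + 12) = -614*sqrt(23)/23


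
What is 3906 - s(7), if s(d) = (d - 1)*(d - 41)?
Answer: 4110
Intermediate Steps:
s(d) = (-1 + d)*(-41 + d)
3906 - s(7) = 3906 - (41 + 7² - 42*7) = 3906 - (41 + 49 - 294) = 3906 - 1*(-204) = 3906 + 204 = 4110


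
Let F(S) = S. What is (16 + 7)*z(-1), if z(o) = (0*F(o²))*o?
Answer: 0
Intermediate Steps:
z(o) = 0 (z(o) = (0*o²)*o = 0*o = 0)
(16 + 7)*z(-1) = (16 + 7)*0 = 23*0 = 0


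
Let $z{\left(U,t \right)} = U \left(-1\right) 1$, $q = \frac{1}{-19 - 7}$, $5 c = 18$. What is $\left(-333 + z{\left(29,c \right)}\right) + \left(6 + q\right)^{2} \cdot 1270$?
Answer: $\frac{15133519}{338} \approx 44774.0$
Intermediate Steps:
$c = \frac{18}{5}$ ($c = \frac{1}{5} \cdot 18 = \frac{18}{5} \approx 3.6$)
$q = - \frac{1}{26}$ ($q = \frac{1}{-26} = - \frac{1}{26} \approx -0.038462$)
$z{\left(U,t \right)} = - U$ ($z{\left(U,t \right)} = - U 1 = - U$)
$\left(-333 + z{\left(29,c \right)}\right) + \left(6 + q\right)^{2} \cdot 1270 = \left(-333 - 29\right) + \left(6 - \frac{1}{26}\right)^{2} \cdot 1270 = \left(-333 - 29\right) + \left(\frac{155}{26}\right)^{2} \cdot 1270 = -362 + \frac{24025}{676} \cdot 1270 = -362 + \frac{15255875}{338} = \frac{15133519}{338}$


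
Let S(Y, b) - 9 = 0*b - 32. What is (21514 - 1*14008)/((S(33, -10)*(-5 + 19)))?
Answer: -3753/161 ≈ -23.311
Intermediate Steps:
S(Y, b) = -23 (S(Y, b) = 9 + (0*b - 32) = 9 + (0 - 32) = 9 - 32 = -23)
(21514 - 1*14008)/((S(33, -10)*(-5 + 19))) = (21514 - 1*14008)/((-23*(-5 + 19))) = (21514 - 14008)/((-23*14)) = 7506/(-322) = 7506*(-1/322) = -3753/161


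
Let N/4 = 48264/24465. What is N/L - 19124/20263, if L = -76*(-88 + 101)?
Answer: -38847177484/40815456955 ≈ -0.95178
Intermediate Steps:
N = 64352/8155 (N = 4*(48264/24465) = 4*(48264*(1/24465)) = 4*(16088/8155) = 64352/8155 ≈ 7.8911)
L = -988 (L = -76*13 = -988)
N/L - 19124/20263 = (64352/8155)/(-988) - 19124/20263 = (64352/8155)*(-1/988) - 19124*1/20263 = -16088/2014285 - 19124/20263 = -38847177484/40815456955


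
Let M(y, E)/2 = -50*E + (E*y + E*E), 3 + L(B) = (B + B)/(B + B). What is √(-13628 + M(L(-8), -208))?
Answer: 2*√23633 ≈ 307.46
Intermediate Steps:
L(B) = -2 (L(B) = -3 + (B + B)/(B + B) = -3 + (2*B)/((2*B)) = -3 + (2*B)*(1/(2*B)) = -3 + 1 = -2)
M(y, E) = -100*E + 2*E² + 2*E*y (M(y, E) = 2*(-50*E + (E*y + E*E)) = 2*(-50*E + (E*y + E²)) = 2*(-50*E + (E² + E*y)) = 2*(E² - 50*E + E*y) = -100*E + 2*E² + 2*E*y)
√(-13628 + M(L(-8), -208)) = √(-13628 + 2*(-208)*(-50 - 208 - 2)) = √(-13628 + 2*(-208)*(-260)) = √(-13628 + 108160) = √94532 = 2*√23633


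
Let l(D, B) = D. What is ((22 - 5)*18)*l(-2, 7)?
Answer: -612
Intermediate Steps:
((22 - 5)*18)*l(-2, 7) = ((22 - 5)*18)*(-2) = (17*18)*(-2) = 306*(-2) = -612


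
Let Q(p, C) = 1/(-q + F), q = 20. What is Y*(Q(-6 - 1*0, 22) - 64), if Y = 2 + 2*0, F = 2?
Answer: -1153/9 ≈ -128.11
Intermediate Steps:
Y = 2 (Y = 2 + 0 = 2)
Q(p, C) = -1/18 (Q(p, C) = 1/(-1*20 + 2) = 1/(-20 + 2) = 1/(-18) = -1/18)
Y*(Q(-6 - 1*0, 22) - 64) = 2*(-1/18 - 64) = 2*(-1153/18) = -1153/9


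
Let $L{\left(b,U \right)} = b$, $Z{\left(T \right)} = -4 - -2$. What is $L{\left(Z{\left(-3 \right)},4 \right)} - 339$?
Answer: $-341$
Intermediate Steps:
$Z{\left(T \right)} = -2$ ($Z{\left(T \right)} = -4 + 2 = -2$)
$L{\left(Z{\left(-3 \right)},4 \right)} - 339 = -2 - 339 = -341$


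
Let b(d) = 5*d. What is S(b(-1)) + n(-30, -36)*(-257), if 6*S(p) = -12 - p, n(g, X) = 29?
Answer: -44725/6 ≈ -7454.2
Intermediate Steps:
S(p) = -2 - p/6 (S(p) = (-12 - p)/6 = -2 - p/6)
S(b(-1)) + n(-30, -36)*(-257) = (-2 - 5*(-1)/6) + 29*(-257) = (-2 - ⅙*(-5)) - 7453 = (-2 + ⅚) - 7453 = -7/6 - 7453 = -44725/6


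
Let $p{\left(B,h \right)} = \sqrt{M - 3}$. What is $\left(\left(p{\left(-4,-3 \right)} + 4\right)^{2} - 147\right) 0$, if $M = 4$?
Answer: $0$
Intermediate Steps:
$p{\left(B,h \right)} = 1$ ($p{\left(B,h \right)} = \sqrt{4 - 3} = \sqrt{1} = 1$)
$\left(\left(p{\left(-4,-3 \right)} + 4\right)^{2} - 147\right) 0 = \left(\left(1 + 4\right)^{2} - 147\right) 0 = \left(5^{2} - 147\right) 0 = \left(25 - 147\right) 0 = \left(-122\right) 0 = 0$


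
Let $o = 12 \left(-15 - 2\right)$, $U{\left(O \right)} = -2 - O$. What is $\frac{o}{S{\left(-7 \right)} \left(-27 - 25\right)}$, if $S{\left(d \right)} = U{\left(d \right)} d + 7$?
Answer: $- \frac{51}{364} \approx -0.14011$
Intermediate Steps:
$S{\left(d \right)} = 7 + d \left(-2 - d\right)$ ($S{\left(d \right)} = \left(-2 - d\right) d + 7 = d \left(-2 - d\right) + 7 = 7 + d \left(-2 - d\right)$)
$o = -204$ ($o = 12 \left(-15 + \left(-5 + 3\right)\right) = 12 \left(-15 - 2\right) = 12 \left(-17\right) = -204$)
$\frac{o}{S{\left(-7 \right)} \left(-27 - 25\right)} = - \frac{204}{\left(7 - - 7 \left(2 - 7\right)\right) \left(-27 - 25\right)} = - \frac{204}{\left(7 - \left(-7\right) \left(-5\right)\right) \left(-52\right)} = - \frac{204}{\left(7 - 35\right) \left(-52\right)} = - \frac{204}{\left(-28\right) \left(-52\right)} = - \frac{204}{1456} = \left(-204\right) \frac{1}{1456} = - \frac{51}{364}$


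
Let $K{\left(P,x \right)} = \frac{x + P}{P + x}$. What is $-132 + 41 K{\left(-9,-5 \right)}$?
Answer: $-91$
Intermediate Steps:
$K{\left(P,x \right)} = 1$ ($K{\left(P,x \right)} = \frac{P + x}{P + x} = 1$)
$-132 + 41 K{\left(-9,-5 \right)} = -132 + 41 \cdot 1 = -132 + 41 = -91$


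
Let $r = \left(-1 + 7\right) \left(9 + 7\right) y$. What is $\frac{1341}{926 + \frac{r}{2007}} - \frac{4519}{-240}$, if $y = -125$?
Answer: $\frac{1498364173}{73859280} \approx 20.287$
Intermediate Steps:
$r = -12000$ ($r = \left(-1 + 7\right) \left(9 + 7\right) \left(-125\right) = 6 \cdot 16 \left(-125\right) = 96 \left(-125\right) = -12000$)
$\frac{1341}{926 + \frac{r}{2007}} - \frac{4519}{-240} = \frac{1341}{926 - \frac{12000}{2007}} - \frac{4519}{-240} = \frac{1341}{926 - \frac{4000}{669}} - - \frac{4519}{240} = \frac{1341}{926 - \frac{4000}{669}} + \frac{4519}{240} = \frac{1341}{\frac{615494}{669}} + \frac{4519}{240} = 1341 \cdot \frac{669}{615494} + \frac{4519}{240} = \frac{897129}{615494} + \frac{4519}{240} = \frac{1498364173}{73859280}$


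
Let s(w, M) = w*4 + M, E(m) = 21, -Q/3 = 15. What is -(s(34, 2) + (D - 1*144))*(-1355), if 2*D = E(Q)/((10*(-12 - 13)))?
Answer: -818691/100 ≈ -8186.9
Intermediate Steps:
Q = -45 (Q = -3*15 = -45)
D = -21/500 (D = (21/((10*(-12 - 13))))/2 = (21/((10*(-25))))/2 = (21/(-250))/2 = (21*(-1/250))/2 = (1/2)*(-21/250) = -21/500 ≈ -0.042000)
s(w, M) = M + 4*w (s(w, M) = 4*w + M = M + 4*w)
-(s(34, 2) + (D - 1*144))*(-1355) = -((2 + 4*34) + (-21/500 - 1*144))*(-1355) = -((2 + 136) + (-21/500 - 144))*(-1355) = -(138 - 72021/500)*(-1355) = -(-3021)*(-1355)/500 = -1*818691/100 = -818691/100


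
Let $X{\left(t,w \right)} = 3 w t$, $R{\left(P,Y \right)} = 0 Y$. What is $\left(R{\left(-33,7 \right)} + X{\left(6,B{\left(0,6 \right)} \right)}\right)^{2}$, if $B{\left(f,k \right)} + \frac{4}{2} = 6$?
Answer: $5184$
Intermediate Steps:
$B{\left(f,k \right)} = 4$ ($B{\left(f,k \right)} = -2 + 6 = 4$)
$R{\left(P,Y \right)} = 0$
$X{\left(t,w \right)} = 3 t w$
$\left(R{\left(-33,7 \right)} + X{\left(6,B{\left(0,6 \right)} \right)}\right)^{2} = \left(0 + 3 \cdot 6 \cdot 4\right)^{2} = \left(0 + 72\right)^{2} = 72^{2} = 5184$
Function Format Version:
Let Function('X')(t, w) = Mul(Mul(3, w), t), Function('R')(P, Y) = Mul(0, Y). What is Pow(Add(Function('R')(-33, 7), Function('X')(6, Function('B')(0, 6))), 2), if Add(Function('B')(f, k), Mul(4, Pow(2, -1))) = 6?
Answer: 5184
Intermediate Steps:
Function('B')(f, k) = 4 (Function('B')(f, k) = Add(-2, 6) = 4)
Function('R')(P, Y) = 0
Function('X')(t, w) = Mul(3, t, w)
Pow(Add(Function('R')(-33, 7), Function('X')(6, Function('B')(0, 6))), 2) = Pow(Add(0, Mul(3, 6, 4)), 2) = Pow(Add(0, 72), 2) = Pow(72, 2) = 5184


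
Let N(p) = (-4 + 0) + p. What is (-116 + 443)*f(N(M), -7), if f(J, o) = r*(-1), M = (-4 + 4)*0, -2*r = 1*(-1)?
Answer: -327/2 ≈ -163.50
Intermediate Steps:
r = ½ (r = -(-1)/2 = -½*(-1) = ½ ≈ 0.50000)
M = 0 (M = 0*0 = 0)
N(p) = -4 + p
f(J, o) = -½ (f(J, o) = (½)*(-1) = -½)
(-116 + 443)*f(N(M), -7) = (-116 + 443)*(-½) = 327*(-½) = -327/2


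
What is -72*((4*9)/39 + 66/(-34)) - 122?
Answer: -10762/221 ≈ -48.697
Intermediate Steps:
-72*((4*9)/39 + 66/(-34)) - 122 = -72*(36*(1/39) + 66*(-1/34)) - 122 = -72*(12/13 - 33/17) - 122 = -72*(-225/221) - 122 = 16200/221 - 122 = -10762/221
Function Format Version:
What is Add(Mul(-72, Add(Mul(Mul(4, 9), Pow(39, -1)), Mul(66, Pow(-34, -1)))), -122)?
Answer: Rational(-10762, 221) ≈ -48.697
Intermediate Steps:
Add(Mul(-72, Add(Mul(Mul(4, 9), Pow(39, -1)), Mul(66, Pow(-34, -1)))), -122) = Add(Mul(-72, Add(Mul(36, Rational(1, 39)), Mul(66, Rational(-1, 34)))), -122) = Add(Mul(-72, Add(Rational(12, 13), Rational(-33, 17))), -122) = Add(Mul(-72, Rational(-225, 221)), -122) = Add(Rational(16200, 221), -122) = Rational(-10762, 221)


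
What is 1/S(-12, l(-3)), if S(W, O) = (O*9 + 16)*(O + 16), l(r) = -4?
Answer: -1/240 ≈ -0.0041667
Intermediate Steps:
S(W, O) = (16 + O)*(16 + 9*O) (S(W, O) = (9*O + 16)*(16 + O) = (16 + 9*O)*(16 + O) = (16 + O)*(16 + 9*O))
1/S(-12, l(-3)) = 1/(256 + 9*(-4)² + 160*(-4)) = 1/(256 + 9*16 - 640) = 1/(256 + 144 - 640) = 1/(-240) = -1/240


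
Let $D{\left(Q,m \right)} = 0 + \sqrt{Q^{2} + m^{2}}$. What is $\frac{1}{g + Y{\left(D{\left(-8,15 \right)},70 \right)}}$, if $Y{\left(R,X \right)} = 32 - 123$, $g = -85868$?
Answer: $- \frac{1}{85959} \approx -1.1633 \cdot 10^{-5}$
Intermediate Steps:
$D{\left(Q,m \right)} = \sqrt{Q^{2} + m^{2}}$
$Y{\left(R,X \right)} = -91$
$\frac{1}{g + Y{\left(D{\left(-8,15 \right)},70 \right)}} = \frac{1}{-85868 - 91} = \frac{1}{-85959} = - \frac{1}{85959}$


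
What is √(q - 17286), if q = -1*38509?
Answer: I*√55795 ≈ 236.21*I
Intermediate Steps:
q = -38509
√(q - 17286) = √(-38509 - 17286) = √(-55795) = I*√55795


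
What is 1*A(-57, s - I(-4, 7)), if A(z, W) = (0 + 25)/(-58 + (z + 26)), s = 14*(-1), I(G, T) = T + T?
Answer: -25/89 ≈ -0.28090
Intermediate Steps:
I(G, T) = 2*T
s = -14
A(z, W) = 25/(-32 + z) (A(z, W) = 25/(-58 + (26 + z)) = 25/(-32 + z))
1*A(-57, s - I(-4, 7)) = 1*(25/(-32 - 57)) = 1*(25/(-89)) = 1*(25*(-1/89)) = 1*(-25/89) = -25/89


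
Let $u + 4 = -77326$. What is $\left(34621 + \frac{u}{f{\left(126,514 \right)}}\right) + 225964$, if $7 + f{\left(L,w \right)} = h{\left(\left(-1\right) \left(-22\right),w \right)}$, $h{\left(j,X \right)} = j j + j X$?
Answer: $\frac{614183379}{2357} \approx 2.6058 \cdot 10^{5}$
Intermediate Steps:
$h{\left(j,X \right)} = j^{2} + X j$
$f{\left(L,w \right)} = 477 + 22 w$ ($f{\left(L,w \right)} = -7 + \left(-1\right) \left(-22\right) \left(w - -22\right) = -7 + 22 \left(w + 22\right) = -7 + 22 \left(22 + w\right) = -7 + \left(484 + 22 w\right) = 477 + 22 w$)
$u = -77330$ ($u = -4 - 77326 = -77330$)
$\left(34621 + \frac{u}{f{\left(126,514 \right)}}\right) + 225964 = \left(34621 - \frac{77330}{477 + 22 \cdot 514}\right) + 225964 = \left(34621 - \frac{77330}{477 + 11308}\right) + 225964 = \left(34621 - \frac{77330}{11785}\right) + 225964 = \left(34621 - \frac{15466}{2357}\right) + 225964 = \frac{81586231}{2357} + 225964 = \frac{614183379}{2357}$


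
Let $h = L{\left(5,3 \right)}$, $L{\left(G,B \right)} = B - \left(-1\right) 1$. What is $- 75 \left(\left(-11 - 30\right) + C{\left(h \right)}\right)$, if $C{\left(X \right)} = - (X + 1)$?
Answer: $3450$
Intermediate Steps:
$L{\left(G,B \right)} = 1 + B$ ($L{\left(G,B \right)} = B - -1 = B + 1 = 1 + B$)
$h = 4$ ($h = 1 + 3 = 4$)
$C{\left(X \right)} = -1 - X$ ($C{\left(X \right)} = - (1 + X) = -1 - X$)
$- 75 \left(\left(-11 - 30\right) + C{\left(h \right)}\right) = - 75 \left(\left(-11 - 30\right) - 5\right) = - 75 \left(-41 - 5\right) = \left(-75\right) \left(-46\right) = 3450$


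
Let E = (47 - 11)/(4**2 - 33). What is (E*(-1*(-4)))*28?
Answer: -4032/17 ≈ -237.18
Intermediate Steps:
E = -36/17 (E = 36/(16 - 33) = 36/(-17) = 36*(-1/17) = -36/17 ≈ -2.1176)
(E*(-1*(-4)))*28 = -(-36)*(-4)/17*28 = -36/17*4*28 = -144/17*28 = -4032/17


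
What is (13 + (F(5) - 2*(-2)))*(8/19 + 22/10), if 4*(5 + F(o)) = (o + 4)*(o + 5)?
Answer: 17181/190 ≈ 90.426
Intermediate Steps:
F(o) = -5 + (4 + o)*(5 + o)/4 (F(o) = -5 + ((o + 4)*(o + 5))/4 = -5 + ((4 + o)*(5 + o))/4 = -5 + (4 + o)*(5 + o)/4)
(13 + (F(5) - 2*(-2)))*(8/19 + 22/10) = (13 + ((¼)*5*(9 + 5) - 2*(-2)))*(8/19 + 22/10) = (13 + ((¼)*5*14 + 4))*(8*(1/19) + 22*(⅒)) = (13 + (35/2 + 4))*(8/19 + 11/5) = (13 + 43/2)*(249/95) = (69/2)*(249/95) = 17181/190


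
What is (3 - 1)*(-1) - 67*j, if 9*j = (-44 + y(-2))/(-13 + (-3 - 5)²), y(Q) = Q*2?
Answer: 766/153 ≈ 5.0065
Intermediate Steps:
y(Q) = 2*Q
j = -16/153 (j = ((-44 + 2*(-2))/(-13 + (-3 - 5)²))/9 = ((-44 - 4)/(-13 + (-8)²))/9 = (-48/(-13 + 64))/9 = (-48/51)/9 = (-48*1/51)/9 = (⅑)*(-16/17) = -16/153 ≈ -0.10458)
(3 - 1)*(-1) - 67*j = (3 - 1)*(-1) - 67*(-16/153) = 2*(-1) + 1072/153 = -2 + 1072/153 = 766/153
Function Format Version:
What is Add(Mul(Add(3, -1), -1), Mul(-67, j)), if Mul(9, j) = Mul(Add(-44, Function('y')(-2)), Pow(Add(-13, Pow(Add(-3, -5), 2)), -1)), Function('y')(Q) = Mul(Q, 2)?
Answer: Rational(766, 153) ≈ 5.0065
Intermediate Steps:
Function('y')(Q) = Mul(2, Q)
j = Rational(-16, 153) (j = Mul(Rational(1, 9), Mul(Add(-44, Mul(2, -2)), Pow(Add(-13, Pow(Add(-3, -5), 2)), -1))) = Mul(Rational(1, 9), Mul(Add(-44, -4), Pow(Add(-13, Pow(-8, 2)), -1))) = Mul(Rational(1, 9), Mul(-48, Pow(Add(-13, 64), -1))) = Mul(Rational(1, 9), Mul(-48, Pow(51, -1))) = Mul(Rational(1, 9), Mul(-48, Rational(1, 51))) = Mul(Rational(1, 9), Rational(-16, 17)) = Rational(-16, 153) ≈ -0.10458)
Add(Mul(Add(3, -1), -1), Mul(-67, j)) = Add(Mul(Add(3, -1), -1), Mul(-67, Rational(-16, 153))) = Add(Mul(2, -1), Rational(1072, 153)) = Add(-2, Rational(1072, 153)) = Rational(766, 153)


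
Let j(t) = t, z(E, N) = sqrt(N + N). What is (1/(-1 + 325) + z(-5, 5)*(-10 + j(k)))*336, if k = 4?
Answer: 28/27 - 2016*sqrt(10) ≈ -6374.1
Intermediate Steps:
z(E, N) = sqrt(2)*sqrt(N) (z(E, N) = sqrt(2*N) = sqrt(2)*sqrt(N))
(1/(-1 + 325) + z(-5, 5)*(-10 + j(k)))*336 = (1/(-1 + 325) + (sqrt(2)*sqrt(5))*(-10 + 4))*336 = (1/324 + sqrt(10)*(-6))*336 = (1/324 - 6*sqrt(10))*336 = 28/27 - 2016*sqrt(10)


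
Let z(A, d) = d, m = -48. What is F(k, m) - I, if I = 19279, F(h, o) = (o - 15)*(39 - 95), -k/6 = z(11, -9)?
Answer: -15751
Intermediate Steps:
k = 54 (k = -6*(-9) = 54)
F(h, o) = 840 - 56*o (F(h, o) = (-15 + o)*(-56) = 840 - 56*o)
F(k, m) - I = (840 - 56*(-48)) - 1*19279 = (840 + 2688) - 19279 = 3528 - 19279 = -15751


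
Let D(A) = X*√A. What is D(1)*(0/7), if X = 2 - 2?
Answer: 0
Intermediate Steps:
X = 0
D(A) = 0 (D(A) = 0*√A = 0)
D(1)*(0/7) = 0*(0/7) = 0*(0*(⅐)) = 0*0 = 0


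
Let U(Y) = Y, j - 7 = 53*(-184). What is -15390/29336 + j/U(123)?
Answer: -7572955/94956 ≈ -79.752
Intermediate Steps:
j = -9745 (j = 7 + 53*(-184) = 7 - 9752 = -9745)
-15390/29336 + j/U(123) = -15390/29336 - 9745/123 = -15390*1/29336 - 9745*1/123 = -405/772 - 9745/123 = -7572955/94956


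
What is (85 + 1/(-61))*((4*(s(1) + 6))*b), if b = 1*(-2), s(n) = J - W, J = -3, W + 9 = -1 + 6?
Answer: -290304/61 ≈ -4759.1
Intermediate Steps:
W = -4 (W = -9 + (-1 + 6) = -9 + 5 = -4)
s(n) = 1 (s(n) = -3 - 1*(-4) = -3 + 4 = 1)
b = -2
(85 + 1/(-61))*((4*(s(1) + 6))*b) = (85 + 1/(-61))*((4*(1 + 6))*(-2)) = (85 - 1/61)*((4*7)*(-2)) = 5184*(28*(-2))/61 = (5184/61)*(-56) = -290304/61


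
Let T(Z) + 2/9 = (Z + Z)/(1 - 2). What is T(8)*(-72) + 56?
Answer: 1224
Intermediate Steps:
T(Z) = -2/9 - 2*Z (T(Z) = -2/9 + (Z + Z)/(1 - 2) = -2/9 + (2*Z)/(-1) = -2/9 + (2*Z)*(-1) = -2/9 - 2*Z)
T(8)*(-72) + 56 = (-2/9 - 2*8)*(-72) + 56 = (-2/9 - 16)*(-72) + 56 = -146/9*(-72) + 56 = 1168 + 56 = 1224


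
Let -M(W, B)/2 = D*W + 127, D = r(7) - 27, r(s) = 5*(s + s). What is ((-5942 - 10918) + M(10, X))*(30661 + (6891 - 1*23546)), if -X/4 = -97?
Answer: -251743844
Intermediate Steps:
r(s) = 10*s (r(s) = 5*(2*s) = 10*s)
X = 388 (X = -4*(-97) = 388)
D = 43 (D = 10*7 - 27 = 70 - 27 = 43)
M(W, B) = -254 - 86*W (M(W, B) = -2*(43*W + 127) = -2*(127 + 43*W) = -254 - 86*W)
((-5942 - 10918) + M(10, X))*(30661 + (6891 - 1*23546)) = ((-5942 - 10918) + (-254 - 86*10))*(30661 + (6891 - 1*23546)) = (-16860 + (-254 - 860))*(30661 + (6891 - 23546)) = (-16860 - 1114)*(30661 - 16655) = -17974*14006 = -251743844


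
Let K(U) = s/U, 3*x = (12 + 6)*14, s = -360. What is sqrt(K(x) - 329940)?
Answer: I*sqrt(16167270)/7 ≈ 574.41*I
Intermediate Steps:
x = 84 (x = ((12 + 6)*14)/3 = (18*14)/3 = (1/3)*252 = 84)
K(U) = -360/U
sqrt(K(x) - 329940) = sqrt(-360/84 - 329940) = sqrt(-360*1/84 - 329940) = sqrt(-30/7 - 329940) = sqrt(-2309610/7) = I*sqrt(16167270)/7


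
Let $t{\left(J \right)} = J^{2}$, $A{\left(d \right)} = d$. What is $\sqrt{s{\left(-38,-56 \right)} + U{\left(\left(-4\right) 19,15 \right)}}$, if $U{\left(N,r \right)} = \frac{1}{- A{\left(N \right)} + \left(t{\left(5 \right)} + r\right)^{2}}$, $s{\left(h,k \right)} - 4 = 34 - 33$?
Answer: $\frac{17 \sqrt{12151}}{838} \approx 2.2362$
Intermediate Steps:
$s{\left(h,k \right)} = 5$ ($s{\left(h,k \right)} = 4 + \left(34 - 33\right) = 4 + 1 = 5$)
$U{\left(N,r \right)} = \frac{1}{\left(25 + r\right)^{2} - N}$ ($U{\left(N,r \right)} = \frac{1}{- N + \left(5^{2} + r\right)^{2}} = \frac{1}{- N + \left(25 + r\right)^{2}} = \frac{1}{\left(25 + r\right)^{2} - N}$)
$\sqrt{s{\left(-38,-56 \right)} + U{\left(\left(-4\right) 19,15 \right)}} = \sqrt{5 - \frac{1}{\left(-4\right) 19 - \left(25 + 15\right)^{2}}} = \sqrt{5 - \frac{1}{-76 - 40^{2}}} = \sqrt{5 - \frac{1}{-76 - 1600}} = \sqrt{5 - \frac{1}{-1676}} = \sqrt{5 - - \frac{1}{1676}} = \sqrt{5 + \frac{1}{1676}} = \sqrt{\frac{8381}{1676}} = \frac{17 \sqrt{12151}}{838}$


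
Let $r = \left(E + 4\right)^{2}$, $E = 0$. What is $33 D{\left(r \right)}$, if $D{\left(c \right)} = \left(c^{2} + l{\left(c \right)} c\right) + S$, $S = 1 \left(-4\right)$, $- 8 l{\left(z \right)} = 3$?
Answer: $8118$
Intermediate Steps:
$l{\left(z \right)} = - \frac{3}{8}$ ($l{\left(z \right)} = \left(- \frac{1}{8}\right) 3 = - \frac{3}{8}$)
$S = -4$
$r = 16$ ($r = \left(0 + 4\right)^{2} = 4^{2} = 16$)
$D{\left(c \right)} = -4 + c^{2} - \frac{3 c}{8}$ ($D{\left(c \right)} = \left(c^{2} - \frac{3 c}{8}\right) - 4 = -4 + c^{2} - \frac{3 c}{8}$)
$33 D{\left(r \right)} = 33 \left(-4 + 16^{2} - 6\right) = 33 \left(-4 + 256 - 6\right) = 33 \cdot 246 = 8118$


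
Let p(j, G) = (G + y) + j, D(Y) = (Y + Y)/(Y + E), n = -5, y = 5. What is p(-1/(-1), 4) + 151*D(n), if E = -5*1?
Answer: 161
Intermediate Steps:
E = -5
D(Y) = 2*Y/(-5 + Y) (D(Y) = (Y + Y)/(Y - 5) = (2*Y)/(-5 + Y) = 2*Y/(-5 + Y))
p(j, G) = 5 + G + j (p(j, G) = (G + 5) + j = (5 + G) + j = 5 + G + j)
p(-1/(-1), 4) + 151*D(n) = (5 + 4 - 1/(-1)) + 151*(2*(-5)/(-5 - 5)) = (5 + 4 - 1*(-1)) + 151*(2*(-5)/(-10)) = (5 + 4 + 1) + 151*(2*(-5)*(-⅒)) = 10 + 151*1 = 10 + 151 = 161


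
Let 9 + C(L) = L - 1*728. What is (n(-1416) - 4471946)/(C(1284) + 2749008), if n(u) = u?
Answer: -4473362/2749555 ≈ -1.6269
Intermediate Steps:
C(L) = -737 + L (C(L) = -9 + (L - 1*728) = -9 + (L - 728) = -9 + (-728 + L) = -737 + L)
(n(-1416) - 4471946)/(C(1284) + 2749008) = (-1416 - 4471946)/((-737 + 1284) + 2749008) = -4473362/(547 + 2749008) = -4473362/2749555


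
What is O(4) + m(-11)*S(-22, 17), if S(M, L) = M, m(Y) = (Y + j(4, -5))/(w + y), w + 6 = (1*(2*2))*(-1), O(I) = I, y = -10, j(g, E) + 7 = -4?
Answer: -101/5 ≈ -20.200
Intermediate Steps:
j(g, E) = -11 (j(g, E) = -7 - 4 = -11)
w = -10 (w = -6 + (1*(2*2))*(-1) = -6 + (1*4)*(-1) = -6 + 4*(-1) = -6 - 4 = -10)
m(Y) = 11/20 - Y/20 (m(Y) = (Y - 11)/(-10 - 10) = (-11 + Y)/(-20) = (-11 + Y)*(-1/20) = 11/20 - Y/20)
O(4) + m(-11)*S(-22, 17) = 4 + (11/20 - 1/20*(-11))*(-22) = 4 + (11/20 + 11/20)*(-22) = 4 + (11/10)*(-22) = 4 - 121/5 = -101/5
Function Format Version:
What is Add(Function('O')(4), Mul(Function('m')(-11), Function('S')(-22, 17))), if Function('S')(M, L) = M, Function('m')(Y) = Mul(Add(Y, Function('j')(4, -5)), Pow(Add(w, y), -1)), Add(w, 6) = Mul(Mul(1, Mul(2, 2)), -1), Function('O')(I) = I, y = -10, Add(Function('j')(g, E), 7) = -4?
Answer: Rational(-101, 5) ≈ -20.200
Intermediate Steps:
Function('j')(g, E) = -11 (Function('j')(g, E) = Add(-7, -4) = -11)
w = -10 (w = Add(-6, Mul(Mul(1, Mul(2, 2)), -1)) = Add(-6, Mul(Mul(1, 4), -1)) = Add(-6, Mul(4, -1)) = Add(-6, -4) = -10)
Function('m')(Y) = Add(Rational(11, 20), Mul(Rational(-1, 20), Y)) (Function('m')(Y) = Mul(Add(Y, -11), Pow(Add(-10, -10), -1)) = Mul(Add(-11, Y), Pow(-20, -1)) = Mul(Add(-11, Y), Rational(-1, 20)) = Add(Rational(11, 20), Mul(Rational(-1, 20), Y)))
Add(Function('O')(4), Mul(Function('m')(-11), Function('S')(-22, 17))) = Add(4, Mul(Add(Rational(11, 20), Mul(Rational(-1, 20), -11)), -22)) = Add(4, Mul(Add(Rational(11, 20), Rational(11, 20)), -22)) = Add(4, Mul(Rational(11, 10), -22)) = Add(4, Rational(-121, 5)) = Rational(-101, 5)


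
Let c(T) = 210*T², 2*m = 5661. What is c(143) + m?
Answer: 8594241/2 ≈ 4.2971e+6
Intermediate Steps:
m = 5661/2 (m = (½)*5661 = 5661/2 ≈ 2830.5)
c(143) + m = 210*143² + 5661/2 = 210*20449 + 5661/2 = 4294290 + 5661/2 = 8594241/2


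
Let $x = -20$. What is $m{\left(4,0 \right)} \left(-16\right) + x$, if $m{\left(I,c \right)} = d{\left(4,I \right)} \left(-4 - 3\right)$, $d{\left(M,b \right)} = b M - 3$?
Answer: $1436$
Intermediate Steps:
$d{\left(M,b \right)} = -3 + M b$ ($d{\left(M,b \right)} = M b - 3 = -3 + M b$)
$m{\left(I,c \right)} = 21 - 28 I$ ($m{\left(I,c \right)} = \left(-3 + 4 I\right) \left(-4 - 3\right) = \left(-3 + 4 I\right) \left(-7\right) = 21 - 28 I$)
$m{\left(4,0 \right)} \left(-16\right) + x = \left(21 - 112\right) \left(-16\right) - 20 = \left(-91\right) \left(-16\right) - 20 = 1456 - 20 = 1436$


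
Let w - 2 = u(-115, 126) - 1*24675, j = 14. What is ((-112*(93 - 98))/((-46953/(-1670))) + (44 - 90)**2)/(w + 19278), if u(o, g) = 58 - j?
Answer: -100287748/251245503 ≈ -0.39916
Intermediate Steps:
u(o, g) = 44 (u(o, g) = 58 - 1*14 = 58 - 14 = 44)
w = -24629 (w = 2 + (44 - 1*24675) = 2 + (44 - 24675) = 2 - 24631 = -24629)
((-112*(93 - 98))/((-46953/(-1670))) + (44 - 90)**2)/(w + 19278) = ((-112*(93 - 98))/((-46953/(-1670))) + (44 - 90)**2)/(-24629 + 19278) = ((-112*(-5))/((-46953*(-1/1670))) + (-46)**2)/(-5351) = (560/(46953/1670) + 2116)*(-1/5351) = (560*(1670/46953) + 2116)*(-1/5351) = (935200/46953 + 2116)*(-1/5351) = (100287748/46953)*(-1/5351) = -100287748/251245503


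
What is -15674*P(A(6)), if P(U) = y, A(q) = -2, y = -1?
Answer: 15674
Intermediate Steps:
P(U) = -1
-15674*P(A(6)) = -15674*(-1) = 15674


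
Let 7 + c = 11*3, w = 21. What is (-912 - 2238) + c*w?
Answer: -2604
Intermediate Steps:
c = 26 (c = -7 + 11*3 = -7 + 33 = 26)
(-912 - 2238) + c*w = (-912 - 2238) + 26*21 = -3150 + 546 = -2604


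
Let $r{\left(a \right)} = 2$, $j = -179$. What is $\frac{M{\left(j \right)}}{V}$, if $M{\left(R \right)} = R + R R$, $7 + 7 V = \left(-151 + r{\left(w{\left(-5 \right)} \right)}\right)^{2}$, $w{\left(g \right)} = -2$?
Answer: $\frac{111517}{11097} \approx 10.049$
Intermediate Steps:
$V = \frac{22194}{7}$ ($V = -1 + \frac{\left(-151 + 2\right)^{2}}{7} = -1 + \frac{\left(-149\right)^{2}}{7} = -1 + \frac{1}{7} \cdot 22201 = -1 + \frac{22201}{7} = \frac{22194}{7} \approx 3170.6$)
$M{\left(R \right)} = R + R^{2}$
$\frac{M{\left(j \right)}}{V} = \frac{\left(-179\right) \left(1 - 179\right)}{\frac{22194}{7}} = \left(-179\right) \left(-178\right) \frac{7}{22194} = 31862 \cdot \frac{7}{22194} = \frac{111517}{11097}$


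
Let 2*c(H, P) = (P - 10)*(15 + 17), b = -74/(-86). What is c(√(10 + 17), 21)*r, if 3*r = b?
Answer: 6512/129 ≈ 50.481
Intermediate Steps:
b = 37/43 (b = -74*(-1/86) = 37/43 ≈ 0.86047)
r = 37/129 (r = (⅓)*(37/43) = 37/129 ≈ 0.28682)
c(H, P) = -160 + 16*P (c(H, P) = ((P - 10)*(15 + 17))/2 = ((-10 + P)*32)/2 = (-320 + 32*P)/2 = -160 + 16*P)
c(√(10 + 17), 21)*r = (-160 + 16*21)*(37/129) = (-160 + 336)*(37/129) = 176*(37/129) = 6512/129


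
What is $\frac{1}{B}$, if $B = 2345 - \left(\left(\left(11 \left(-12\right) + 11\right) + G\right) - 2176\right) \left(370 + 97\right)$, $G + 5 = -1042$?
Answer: $\frac{1}{1563993} \approx 6.3939 \cdot 10^{-7}$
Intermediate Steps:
$G = -1047$ ($G = -5 - 1042 = -1047$)
$B = 1563993$ ($B = 2345 - \left(\left(\left(11 \left(-12\right) + 11\right) - 1047\right) - 2176\right) \left(370 + 97\right) = 2345 - \left(\left(\left(-132 + 11\right) - 1047\right) - 2176\right) 467 = 2345 - \left(\left(-121 - 1047\right) - 2176\right) 467 = 2345 - \left(-1168 - 2176\right) 467 = 2345 - \left(-3344\right) 467 = 2345 - -1561648 = 2345 + 1561648 = 1563993$)
$\frac{1}{B} = \frac{1}{1563993}$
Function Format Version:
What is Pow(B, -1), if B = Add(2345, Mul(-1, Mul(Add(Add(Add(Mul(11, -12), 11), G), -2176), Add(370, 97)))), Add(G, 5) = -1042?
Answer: Rational(1, 1563993) ≈ 6.3939e-7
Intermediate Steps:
G = -1047 (G = Add(-5, -1042) = -1047)
B = 1563993 (B = Add(2345, Mul(-1, Mul(Add(Add(Add(Mul(11, -12), 11), -1047), -2176), Add(370, 97)))) = Add(2345, Mul(-1, Mul(Add(Add(Add(-132, 11), -1047), -2176), 467))) = Add(2345, Mul(-1, Mul(Add(Add(-121, -1047), -2176), 467))) = Add(2345, Mul(-1, Mul(Add(-1168, -2176), 467))) = Add(2345, Mul(-1, Mul(-3344, 467))) = Add(2345, Mul(-1, -1561648)) = Add(2345, 1561648) = 1563993)
Pow(B, -1) = Pow(1563993, -1) = Rational(1, 1563993)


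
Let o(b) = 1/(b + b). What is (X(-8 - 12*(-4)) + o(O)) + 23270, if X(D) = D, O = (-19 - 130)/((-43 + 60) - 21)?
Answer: 3473192/149 ≈ 23310.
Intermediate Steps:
O = 149/4 (O = -149/(17 - 21) = -149/(-4) = -149*(-¼) = 149/4 ≈ 37.250)
o(b) = 1/(2*b)
(X(-8 - 12*(-4)) + o(O)) + 23270 = ((-8 - 12*(-4)) + 1/(2*(149/4))) + 23270 = ((-8 + 48) + (½)*(4/149)) + 23270 = (40 + 2/149) + 23270 = 5962/149 + 23270 = 3473192/149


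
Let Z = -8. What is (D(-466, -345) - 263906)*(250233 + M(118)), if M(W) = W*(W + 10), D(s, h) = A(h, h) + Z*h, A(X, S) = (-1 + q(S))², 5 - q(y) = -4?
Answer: -69274714634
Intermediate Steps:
q(y) = 9 (q(y) = 5 - 1*(-4) = 5 + 4 = 9)
A(X, S) = 64 (A(X, S) = (-1 + 9)² = 8² = 64)
D(s, h) = 64 - 8*h
M(W) = W*(10 + W)
(D(-466, -345) - 263906)*(250233 + M(118)) = ((64 - 8*(-345)) - 263906)*(250233 + 118*(10 + 118)) = ((64 + 2760) - 263906)*(250233 + 118*128) = (2824 - 263906)*(250233 + 15104) = -261082*265337 = -69274714634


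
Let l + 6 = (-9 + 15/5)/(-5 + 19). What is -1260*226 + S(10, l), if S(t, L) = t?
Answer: -284750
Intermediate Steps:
l = -45/7 (l = -6 + (-9 + 15/5)/(-5 + 19) = -6 + (-9 + 15*(1/5))/14 = -6 + (-9 + 3)*(1/14) = -6 - 6*1/14 = -6 - 3/7 = -45/7 ≈ -6.4286)
-1260*226 + S(10, l) = -1260*226 + 10 = -284760 + 10 = -284750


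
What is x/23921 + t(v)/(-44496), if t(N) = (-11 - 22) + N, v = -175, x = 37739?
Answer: 105263132/66524301 ≈ 1.5823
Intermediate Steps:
t(N) = -33 + N
x/23921 + t(v)/(-44496) = 37739/23921 + (-33 - 175)/(-44496) = 37739*(1/23921) - 208*(-1/44496) = 37739/23921 + 13/2781 = 105263132/66524301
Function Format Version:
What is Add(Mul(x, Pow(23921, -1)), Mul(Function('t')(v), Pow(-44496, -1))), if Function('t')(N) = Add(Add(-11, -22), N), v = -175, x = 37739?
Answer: Rational(105263132, 66524301) ≈ 1.5823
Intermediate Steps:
Function('t')(N) = Add(-33, N)
Add(Mul(x, Pow(23921, -1)), Mul(Function('t')(v), Pow(-44496, -1))) = Add(Mul(37739, Pow(23921, -1)), Mul(Add(-33, -175), Pow(-44496, -1))) = Add(Mul(37739, Rational(1, 23921)), Mul(-208, Rational(-1, 44496))) = Add(Rational(37739, 23921), Rational(13, 2781)) = Rational(105263132, 66524301)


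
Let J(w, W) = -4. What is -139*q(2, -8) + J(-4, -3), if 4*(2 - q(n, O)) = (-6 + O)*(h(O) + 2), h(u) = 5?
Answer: -7375/2 ≈ -3687.5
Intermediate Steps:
q(n, O) = 25/2 - 7*O/4 (q(n, O) = 2 - (-6 + O)*(5 + 2)/4 = 2 - (-6 + O)*7/4 = 2 - (-42 + 7*O)/4 = 2 + (21/2 - 7*O/4) = 25/2 - 7*O/4)
-139*q(2, -8) + J(-4, -3) = -139*(25/2 - 7/4*(-8)) - 4 = -139*(25/2 + 14) - 4 = -139*53/2 - 4 = -7367/2 - 4 = -7375/2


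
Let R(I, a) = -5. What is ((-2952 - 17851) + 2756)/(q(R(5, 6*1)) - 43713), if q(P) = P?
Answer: 18047/43718 ≈ 0.41280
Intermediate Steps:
((-2952 - 17851) + 2756)/(q(R(5, 6*1)) - 43713) = ((-2952 - 17851) + 2756)/(-5 - 43713) = (-20803 + 2756)/(-43718) = -18047*(-1/43718) = 18047/43718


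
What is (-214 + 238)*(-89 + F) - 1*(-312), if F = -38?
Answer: -2736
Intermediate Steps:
(-214 + 238)*(-89 + F) - 1*(-312) = (-214 + 238)*(-89 - 38) - 1*(-312) = 24*(-127) + 312 = -3048 + 312 = -2736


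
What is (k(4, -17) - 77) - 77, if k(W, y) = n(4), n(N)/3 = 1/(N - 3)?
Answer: -151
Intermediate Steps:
n(N) = 3/(-3 + N) (n(N) = 3/(N - 3) = 3/(-3 + N))
k(W, y) = 3 (k(W, y) = 3/(-3 + 4) = 3/1 = 3*1 = 3)
(k(4, -17) - 77) - 77 = (3 - 77) - 77 = -74 - 77 = -151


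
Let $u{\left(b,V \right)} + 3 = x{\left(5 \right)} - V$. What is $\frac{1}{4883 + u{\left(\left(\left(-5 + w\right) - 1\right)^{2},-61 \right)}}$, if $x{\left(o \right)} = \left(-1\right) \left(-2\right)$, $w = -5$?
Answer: $\frac{1}{4943} \approx 0.00020231$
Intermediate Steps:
$x{\left(o \right)} = 2$
$u{\left(b,V \right)} = -1 - V$ ($u{\left(b,V \right)} = -3 - \left(-2 + V\right) = -1 - V$)
$\frac{1}{4883 + u{\left(\left(\left(-5 + w\right) - 1\right)^{2},-61 \right)}} = \frac{1}{4883 - -60} = \frac{1}{4883 + \left(-1 + 61\right)} = \frac{1}{4883 + 60} = \frac{1}{4943}$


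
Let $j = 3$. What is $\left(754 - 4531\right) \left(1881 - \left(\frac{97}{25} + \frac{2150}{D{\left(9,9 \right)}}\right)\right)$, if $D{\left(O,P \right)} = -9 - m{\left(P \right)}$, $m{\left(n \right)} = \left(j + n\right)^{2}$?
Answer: $- \frac{9107271106}{1275} \approx -7.143 \cdot 10^{6}$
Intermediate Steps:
$m{\left(n \right)} = \left(3 + n\right)^{2}$
$D{\left(O,P \right)} = -9 - \left(3 + P\right)^{2}$
$\left(754 - 4531\right) \left(1881 - \left(\frac{97}{25} + \frac{2150}{D{\left(9,9 \right)}}\right)\right) = \left(754 - 4531\right) \left(1881 - \left(\frac{97}{25} + \frac{2150}{-9 - \left(3 + 9\right)^{2}}\right)\right) = - 3777 \left(1881 - \left(\frac{97}{25} + \frac{2150}{-9 - 12^{2}}\right)\right) = - 3777 \left(1881 - \left(\frac{97}{25} + \frac{2150}{-9 - 144}\right)\right) = - 3777 \left(1881 - \left(\frac{97}{25} + \frac{2150}{-153}\right)\right) = - 3777 \left(1881 - - \frac{38909}{3825}\right) = - 3777 \left(1881 + \left(- \frac{97}{25} + \frac{2150}{153}\right)\right) = - 3777 \left(1881 + \frac{38909}{3825}\right) = \left(-3777\right) \frac{7233734}{3825} = - \frac{9107271106}{1275}$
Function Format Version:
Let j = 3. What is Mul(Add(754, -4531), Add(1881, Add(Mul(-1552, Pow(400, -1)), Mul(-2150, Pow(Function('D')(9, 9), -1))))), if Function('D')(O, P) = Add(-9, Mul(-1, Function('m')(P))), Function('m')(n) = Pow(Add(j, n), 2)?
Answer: Rational(-9107271106, 1275) ≈ -7.1430e+6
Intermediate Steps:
Function('m')(n) = Pow(Add(3, n), 2)
Function('D')(O, P) = Add(-9, Mul(-1, Pow(Add(3, P), 2)))
Mul(Add(754, -4531), Add(1881, Add(Mul(-1552, Pow(400, -1)), Mul(-2150, Pow(Function('D')(9, 9), -1))))) = Mul(Add(754, -4531), Add(1881, Add(Mul(-1552, Pow(400, -1)), Mul(-2150, Pow(Add(-9, Mul(-1, Pow(Add(3, 9), 2))), -1))))) = Mul(-3777, Add(1881, Add(Mul(-1552, Rational(1, 400)), Mul(-2150, Pow(Add(-9, Mul(-1, Pow(12, 2))), -1))))) = Mul(-3777, Add(1881, Add(Rational(-97, 25), Mul(-2150, Pow(Add(-9, Mul(-1, 144)), -1))))) = Mul(-3777, Add(1881, Add(Rational(-97, 25), Mul(-2150, Pow(Add(-9, -144), -1))))) = Mul(-3777, Add(1881, Add(Rational(-97, 25), Mul(-2150, Pow(-153, -1))))) = Mul(-3777, Add(1881, Add(Rational(-97, 25), Mul(-2150, Rational(-1, 153))))) = Mul(-3777, Add(1881, Add(Rational(-97, 25), Rational(2150, 153)))) = Mul(-3777, Add(1881, Rational(38909, 3825))) = Mul(-3777, Rational(7233734, 3825)) = Rational(-9107271106, 1275)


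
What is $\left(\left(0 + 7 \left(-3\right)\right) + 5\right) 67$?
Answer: $-1072$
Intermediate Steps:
$\left(\left(0 + 7 \left(-3\right)\right) + 5\right) 67 = \left(\left(0 - 21\right) + 5\right) 67 = \left(-21 + 5\right) 67 = \left(-16\right) 67 = -1072$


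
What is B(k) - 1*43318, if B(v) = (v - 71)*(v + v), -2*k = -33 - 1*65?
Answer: -45474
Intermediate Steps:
k = 49 (k = -(-33 - 1*65)/2 = -(-33 - 65)/2 = -½*(-98) = 49)
B(v) = 2*v*(-71 + v) (B(v) = (-71 + v)*(2*v) = 2*v*(-71 + v))
B(k) - 1*43318 = 2*49*(-71 + 49) - 1*43318 = 2*49*(-22) - 43318 = -2156 - 43318 = -45474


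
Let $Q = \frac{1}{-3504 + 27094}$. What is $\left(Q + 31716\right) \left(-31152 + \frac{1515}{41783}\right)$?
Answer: $- \frac{973848496813702941}{985660970} \approx -9.8802 \cdot 10^{8}$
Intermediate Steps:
$Q = \frac{1}{23590} \approx 4.2391 \cdot 10^{-5}$
$\left(Q + 31716\right) \left(-31152 + \frac{1515}{41783}\right) = \left(\frac{1}{23590} + 31716\right) \left(-31152 + \frac{1515}{41783}\right) = \frac{748180441 \left(-31152 + 1515 \cdot \frac{1}{41783}\right)}{23590} = \frac{748180441 \left(-31152 + \frac{1515}{41783}\right)}{23590} = \frac{748180441}{23590} \left(- \frac{1301622501}{41783}\right) = - \frac{973848496813702941}{985660970}$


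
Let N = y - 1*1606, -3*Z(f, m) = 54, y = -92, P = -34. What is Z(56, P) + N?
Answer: -1716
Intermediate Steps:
Z(f, m) = -18 (Z(f, m) = -⅓*54 = -18)
N = -1698 (N = -92 - 1*1606 = -92 - 1606 = -1698)
Z(56, P) + N = -18 - 1698 = -1716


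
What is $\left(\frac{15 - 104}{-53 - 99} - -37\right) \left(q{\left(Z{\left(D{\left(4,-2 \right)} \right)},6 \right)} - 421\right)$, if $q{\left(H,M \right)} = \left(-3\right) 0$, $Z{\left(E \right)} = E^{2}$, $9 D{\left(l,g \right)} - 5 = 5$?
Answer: $- \frac{2405173}{152} \approx -15824.0$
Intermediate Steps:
$D{\left(l,g \right)} = \frac{10}{9}$ ($D{\left(l,g \right)} = \frac{5}{9} + \frac{1}{9} \cdot 5 = \frac{5}{9} + \frac{5}{9} = \frac{10}{9}$)
$q{\left(H,M \right)} = 0$
$\left(\frac{15 - 104}{-53 - 99} - -37\right) \left(q{\left(Z{\left(D{\left(4,-2 \right)} \right)},6 \right)} - 421\right) = \left(\frac{15 - 104}{-53 - 99} - -37\right) \left(0 - 421\right) = \left(- \frac{89}{-152} + 37\right) \left(-421\right) = \left(\left(-89\right) \left(- \frac{1}{152}\right) + 37\right) \left(-421\right) = \left(\frac{89}{152} + 37\right) \left(-421\right) = \frac{5713}{152} \left(-421\right) = - \frac{2405173}{152}$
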